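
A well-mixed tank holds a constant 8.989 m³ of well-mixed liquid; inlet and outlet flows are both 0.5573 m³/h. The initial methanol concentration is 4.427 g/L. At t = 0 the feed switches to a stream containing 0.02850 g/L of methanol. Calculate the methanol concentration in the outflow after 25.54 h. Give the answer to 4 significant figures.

Unsteady species balance (constant V, well mixed): V dC/dt = Q(C_in − C).
Time constant τ = V/Q = 8.989/0.5573 = 16.1296 h.
This is linear first-order; C(t) = C_in + (C₀ − C_in) e^(−t/τ).
C(25.54) = 0.02850 + (4.427 − 0.02850)·e^(−25.54/16.1296) = 0.02850 + (4.39850)·0.205270 = 0.931380 g/L.

0.9314 g/L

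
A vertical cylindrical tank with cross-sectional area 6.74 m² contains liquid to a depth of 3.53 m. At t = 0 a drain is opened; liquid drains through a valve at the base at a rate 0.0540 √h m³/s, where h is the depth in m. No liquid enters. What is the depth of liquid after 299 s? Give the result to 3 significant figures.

0.464 m

A dh/dt = −Q_out = −0.0540 √h.
Separate and integrate: 2(√h − √h₀) = −(0.0540/A) t.
√h = √3.53 − 0.0540·299/(2·6.74) = 1.8788 − 1.1978 = 0.68105.
h = 0.68105² = 0.46384 m.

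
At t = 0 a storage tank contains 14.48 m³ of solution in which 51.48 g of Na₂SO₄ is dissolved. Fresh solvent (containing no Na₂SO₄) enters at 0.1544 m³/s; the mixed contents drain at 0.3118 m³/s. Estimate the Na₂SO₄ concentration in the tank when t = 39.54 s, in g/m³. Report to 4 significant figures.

2.049 g/m³

Total volume: dV/dt = Q_in − Q_out = -0.157400 m³/s, so V(t) = 14.48 − 0.157400 t and V(39.54) = 8.25640 m³.
Solute balance: dm/dt = 0 − Q_out C = −Q_out m/V(t).
Separate: dm/m = −Q_out dt/V(t) ⇒ ln(m/m₀) = −(Q_out/(Q_in−Q_out)) ln(V/V₀).
m = m₀ (V₀/V)^(Q_out/(Q_in−Q_out)) = 51.48 × (14.48/8.25640)^(-1.98094) = 16.9174 g.
C = m/V = 16.9174/8.25640 = 2.04900 g/m³.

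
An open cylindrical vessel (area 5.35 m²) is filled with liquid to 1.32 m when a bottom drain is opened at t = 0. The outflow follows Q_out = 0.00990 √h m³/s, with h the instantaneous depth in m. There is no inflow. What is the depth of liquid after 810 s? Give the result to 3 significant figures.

With no inflow, A dh/dt = −0.00990 √h.
Separate and integrate: 2(√h − √h₀) = −(0.00990/A) t.
√h = √1.32 − 0.00990·810/(2·5.35) = 1.1489 − 0.74944 = 0.39947.
h = 0.39947² = 0.15958 m.

0.160 m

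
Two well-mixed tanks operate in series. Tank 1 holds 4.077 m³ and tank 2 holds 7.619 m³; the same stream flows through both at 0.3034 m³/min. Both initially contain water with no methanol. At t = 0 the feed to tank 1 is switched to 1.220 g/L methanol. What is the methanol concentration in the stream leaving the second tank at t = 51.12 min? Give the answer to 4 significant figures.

Time constants: τᵢ = Vᵢ/Q for each well-mixed tank.
τ₁ = 4.077/0.3034 = 13.4377 min; τ₂ = 7.619/0.3034 = 25.1121 min.
Tank 1: C₁ = C_in(1 − e^(−t/τ₁)). Tank 2 (τ₁ ≠ τ₂): C₂ = C_in[1 − (τ₁ e^(−t/τ₁) − τ₂ e^(−t/τ₂))/(τ₁ − τ₂)].
At t = 51.12: e^(−t/τ₁) = 0.0222765, e^(−t/τ₂) = 0.130592.
C₂ = 1.220·[1 − (13.4377·0.0222765 − 25.1121·0.130592)/(-11.6744)] = 1.220·0.744731 = 0.908572 g/L.

0.9086 g/L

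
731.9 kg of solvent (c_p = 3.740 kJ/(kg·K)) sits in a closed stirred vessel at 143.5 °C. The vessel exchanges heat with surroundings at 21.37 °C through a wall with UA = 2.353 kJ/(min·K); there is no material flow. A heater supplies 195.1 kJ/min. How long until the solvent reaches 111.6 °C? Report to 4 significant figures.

1953 min

Lumped-capacitance energy balance: M c_p dT/dt = UA(T_amb − T) + Q̇.
τ = M c_p/UA = 1163.33 min; T_ss = T_amb + Q̇/UA = 21.37 + 195.1/2.353 = 104.285 °C.
T(t) = T_ss + (T₀ − T_ss)e^(−t/τ); set T = 111.6:
t = −τ ln[(T − T_ss)/(T₀ − T_ss)] = −1163.33 · ln(0.186527) = 1953.43 min.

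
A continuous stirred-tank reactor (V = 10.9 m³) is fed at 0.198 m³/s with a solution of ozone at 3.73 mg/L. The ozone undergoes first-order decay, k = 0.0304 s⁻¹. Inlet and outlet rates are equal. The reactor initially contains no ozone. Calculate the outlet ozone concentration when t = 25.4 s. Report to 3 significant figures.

0.989 mg/L

Accumulation = in − out − consumed: V dC/dt = Q C_in − Q C − k V C.
dC/dt = (Q/V) C_in − (Q/V + k) C; effective rate a = Q/V + k = 0.018165 + 0.0304 = 0.048565 s⁻¹.
C_ss = Q C_in/(Q + kV) = 1.3952 mg/L; C(t) = C_ss + (C₀ − C_ss) e^(−a t).
C(25.4) = 1.3952 + (-1.3952)·e^(−0.048565·25.4) = 1.3952 + (-1.3952)·0.29126 = 0.98881 mg/L.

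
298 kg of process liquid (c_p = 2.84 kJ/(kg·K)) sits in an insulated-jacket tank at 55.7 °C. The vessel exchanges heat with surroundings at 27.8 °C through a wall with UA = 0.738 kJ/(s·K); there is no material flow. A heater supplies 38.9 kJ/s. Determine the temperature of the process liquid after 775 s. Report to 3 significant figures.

67.9 °C

M c_p dT/dt = −UA(T − T_amb) + Q̇.
dT/dt = (T_ss − T)/τ with T_ss = T_amb + Q̇/UA = 27.8 + 38.9/0.738 = 80.510 °C, τ = M c_p/UA = 298·2.84/0.738 = 1146.8 s.
T approaches T_ss exponentially: T(t) = T_ss + (T₀ − T_ss) e^(−t/τ).
T(775) = 80.510 + (-24.810)·0.50875 = 67.888 °C.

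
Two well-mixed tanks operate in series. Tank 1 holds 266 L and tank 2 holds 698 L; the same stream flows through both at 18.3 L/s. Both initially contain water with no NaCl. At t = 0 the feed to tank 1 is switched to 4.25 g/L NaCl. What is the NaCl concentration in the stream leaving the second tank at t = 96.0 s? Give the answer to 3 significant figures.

3.70 g/L

Species balance on tank i: dCᵢ/dt = (Cᵢ₋₁ − Cᵢ)/τᵢ with τᵢ = Vᵢ/Q.
τ₁ = 266/18.3 = 14.536 s; τ₂ = 698/18.3 = 38.142 s.
Solving the cascade with C₁(0)=C₂(0)=0 gives C₂(t) = C_in[1 − (τ₁ e^(−t/τ₁) − τ₂ e^(−t/τ₂))/(τ₁ − τ₂)].
At t = 96.0: e^(−t/τ₁) = 0.0013542, e^(−t/τ₂) = 0.080709.
C₂ = 4.25·[1 − (14.536·0.0013542 − 38.142·0.080709)/(-23.607)] = 4.25·0.87043 = 3.6993 g/L.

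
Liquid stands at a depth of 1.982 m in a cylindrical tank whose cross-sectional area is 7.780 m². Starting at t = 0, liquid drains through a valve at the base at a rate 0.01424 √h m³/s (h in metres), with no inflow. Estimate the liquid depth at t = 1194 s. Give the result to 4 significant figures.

A dh/dt = −Q_out = −0.01424 √h.
Separate and integrate: 2(√h − √h₀) = −(0.01424/A) t.
√h = √1.982 − 0.01424·1194/(2·7.780) = 1.40784 − 1.09271 = 0.315126.
h = 0.315126² = 0.0993042 m.

0.09930 m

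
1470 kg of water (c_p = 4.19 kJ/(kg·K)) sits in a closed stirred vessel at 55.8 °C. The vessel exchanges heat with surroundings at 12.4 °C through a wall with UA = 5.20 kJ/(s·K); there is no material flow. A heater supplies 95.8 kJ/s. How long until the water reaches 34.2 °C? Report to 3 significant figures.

Heat balance on the well-mixed liquid: M c_p dT/dt = −UA(T − T_amb) + Q̇.
τ = M c_p/UA = 1184.5 s; T_ss = T_amb + Q̇/UA = 12.4 + 95.8/5.20 = 30.823 °C.
T(t) = T_ss + (T₀ − T_ss)e^(−t/τ); set T = 34.2:
t = −τ ln[(T − T_ss)/(T₀ − T_ss)] = −1184.5 · ln(0.13520) = 2370.1 s.

2370 s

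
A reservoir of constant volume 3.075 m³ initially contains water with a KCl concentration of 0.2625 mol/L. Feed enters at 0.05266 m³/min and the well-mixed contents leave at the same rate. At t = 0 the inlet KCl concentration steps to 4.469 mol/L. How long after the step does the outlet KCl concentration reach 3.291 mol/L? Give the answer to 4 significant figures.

74.32 min

Species balance: V dC/dt = Q(C_in − C) ⇒ τ = V/Q = 58.3935 min.
C(t) = C_in + (C₀ − C_in) e^(−t/τ). Set C = 3.291 and solve for t:
e^(−t/τ) = (C − C_in)/(C₀ − C_in) = (3.291 − 4.469)/(0.2625 − 4.469) = 0.280043
t = −τ ln(…) = 58.3935 × 1.27281 = 74.3240 min.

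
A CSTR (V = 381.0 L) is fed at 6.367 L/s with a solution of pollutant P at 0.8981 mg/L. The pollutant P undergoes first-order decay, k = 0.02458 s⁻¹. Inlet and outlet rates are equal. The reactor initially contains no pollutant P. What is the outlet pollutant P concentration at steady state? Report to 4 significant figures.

Species balance: V dC/dt = Q C_in − Q C − k V C.
Steady state (dC/dt = 0): C_ss = Q C_in/(Q + kV) = C_in/(1 + kV/Q).
C_ss = 6.367·0.8981/(6.367 + 0.02458·381.0) = 5.71820/15.7320 = 0.363476 mg/L.

0.3635 mg/L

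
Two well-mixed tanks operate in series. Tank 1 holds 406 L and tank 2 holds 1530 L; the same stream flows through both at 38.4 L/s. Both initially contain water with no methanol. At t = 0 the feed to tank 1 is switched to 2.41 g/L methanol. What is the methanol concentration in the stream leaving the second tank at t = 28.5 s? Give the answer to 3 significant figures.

0.864 g/L

Time constants: τᵢ = Vᵢ/Q for each well-mixed tank.
τ₁ = 406/38.4 = 10.573 s; τ₂ = 1530/38.4 = 39.844 s.
Solving the cascade with C₁(0)=C₂(0)=0 gives C₂(t) = C_in[1 − (τ₁ e^(−t/τ₁) − τ₂ e^(−t/τ₂))/(τ₁ − τ₂)].
At t = 28.5: e^(−t/τ₁) = 0.067504, e^(−t/τ₂) = 0.48905.
C₂ = 2.41·[1 − (10.573·0.067504 − 39.844·0.48905)/(-29.271)] = 2.41·0.35869 = 0.86443 g/L.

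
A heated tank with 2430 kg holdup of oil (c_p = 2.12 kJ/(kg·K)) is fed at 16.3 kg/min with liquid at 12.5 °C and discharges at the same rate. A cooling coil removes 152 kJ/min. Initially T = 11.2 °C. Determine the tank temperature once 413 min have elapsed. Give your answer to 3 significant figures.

8.30 °C

Unsteady energy balance on the tank contents: M c_p dT/dt = ṁ c_p (T_in − T) − 152.
τ = M/ṁ = 149.08 min; T_ss = T_in − Q̇/(ṁ c_p) = 12.5 − 152/(16.3·2.12) = 8.1013 °C.
Integrating: T(t) = T_ss + (T₀ − T_ss) e^(−t/τ).
T(413) = 8.1013 + (3.0987)·e^(−413/149.08) = 8.1013 + (3.0987)·0.062641 = 8.2954 °C.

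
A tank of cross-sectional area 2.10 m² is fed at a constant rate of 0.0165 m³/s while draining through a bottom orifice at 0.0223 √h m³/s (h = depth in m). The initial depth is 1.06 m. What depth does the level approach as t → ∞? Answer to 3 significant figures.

0.547 m

Unsteady balance on liquid volume: A dh/dt = Q_in − 0.0223 √h. At steady state dh/dt = 0:
Q_in = 0.0223 √h_ss ⇒ √h_ss = 0.0165/0.0223 = 0.73991.
h_ss = 0.73991² = 0.54747 m. (Since h₀ = 1.06 m > h_ss, the level will fall toward this value.)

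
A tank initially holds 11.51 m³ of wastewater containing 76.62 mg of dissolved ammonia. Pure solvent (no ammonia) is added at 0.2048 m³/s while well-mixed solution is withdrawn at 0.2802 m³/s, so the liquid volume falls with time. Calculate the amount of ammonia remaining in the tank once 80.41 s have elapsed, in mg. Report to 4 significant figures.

Total volume: dV/dt = Q_in − Q_out = -0.0754000 m³/s, so V(t) = 11.51 − 0.0754000 t and V(80.41) = 5.44709 m³.
Solute balance: dm/dt = 0 − Q_out C = −Q_out m/V(t).
dm/m = −Q_out dt/(V₀ − 0.0754000 t); integrating gives ln(m/m₀) = −(Q_out/(Q_in−Q_out)) ln(V/V₀).
m = m₀ (V₀/V)^(Q_out/(Q_in−Q_out)) = 76.62 × (11.51/5.44709)^(-3.71618) = 4.75241 mg.

4.752 mg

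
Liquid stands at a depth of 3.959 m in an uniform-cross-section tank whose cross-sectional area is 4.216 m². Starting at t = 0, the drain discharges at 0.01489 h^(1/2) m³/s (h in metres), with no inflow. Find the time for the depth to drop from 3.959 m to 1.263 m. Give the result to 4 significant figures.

A dh/dt = −Q_out = −0.01489 √h.
This is separable: 2 d(√h)/dt = −0.01489/A, so √h = √h₀ − (0.01489/(2A)) t.
t = 2A(√h₀ − √h)/0.01489 = 2·4.216·(√3.959 − √1.263)/0.01489
  = 8.43200 × (1.98972 − 1.12383) / 0.01489 = 490.342 s.

490.3 s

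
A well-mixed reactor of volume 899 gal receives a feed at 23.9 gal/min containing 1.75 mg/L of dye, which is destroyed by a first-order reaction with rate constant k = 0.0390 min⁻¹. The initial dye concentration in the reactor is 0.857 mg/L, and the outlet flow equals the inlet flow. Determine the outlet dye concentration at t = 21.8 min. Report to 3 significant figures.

0.745 mg/L

V dC/dt = Q(C_in − C) − k V C.
This is linear with rate a = Q/V + k = 0.065585 min⁻¹.
C_ss = Q C_in/(Q + kV) = 0.70937 mg/L; C(t) = C_ss + (C₀ − C_ss) e^(−a t).
C(21.8) = 0.70937 + (0.14763)·e^(−0.065585·21.8) = 0.70937 + (0.14763)·0.23937 = 0.74471 mg/L.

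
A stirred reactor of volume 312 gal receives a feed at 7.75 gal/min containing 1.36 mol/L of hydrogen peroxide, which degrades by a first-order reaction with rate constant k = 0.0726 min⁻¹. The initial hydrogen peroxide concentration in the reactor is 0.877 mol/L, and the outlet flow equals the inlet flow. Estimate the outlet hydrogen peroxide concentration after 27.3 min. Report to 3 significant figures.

V dC/dt = Q(C_in − C) − k V C.
dC/dt = (Q/V) C_in − (Q/V + k) C; effective rate a = Q/V + k = 0.024840 + 0.0726 = 0.097440 min⁻¹.
C_ss = Q C_in/(Q + kV) = 0.34670 mol/L; C(t) = C_ss + (C₀ − C_ss) e^(−a t).
C(27.3) = 0.34670 + (0.53030)·e^(−0.097440·27.3) = 0.34670 + (0.53030)·0.069941 = 0.38379 mol/L.

0.384 mol/L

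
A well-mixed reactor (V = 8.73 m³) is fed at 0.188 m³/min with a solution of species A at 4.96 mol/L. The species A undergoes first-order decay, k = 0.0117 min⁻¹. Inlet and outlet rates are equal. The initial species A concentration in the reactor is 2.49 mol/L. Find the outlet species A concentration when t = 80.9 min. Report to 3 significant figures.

Accumulation = in − out − consumed: V dC/dt = Q C_in − Q C − k V C.
dC/dt = (Q/V) C_in − (Q/V + k) C; effective rate a = Q/V + k = 0.021535 + 0.0117 = 0.033235 min⁻¹.
C_ss = Q C_in/(Q + kV) = 3.2139 mol/L; C(t) = C_ss + (C₀ − C_ss) e^(−a t).
C(80.9) = 3.2139 + (-0.72389)·e^(−0.033235·80.9) = 3.2139 + (-0.72389)·0.067969 = 3.1647 mol/L.

3.16 mol/L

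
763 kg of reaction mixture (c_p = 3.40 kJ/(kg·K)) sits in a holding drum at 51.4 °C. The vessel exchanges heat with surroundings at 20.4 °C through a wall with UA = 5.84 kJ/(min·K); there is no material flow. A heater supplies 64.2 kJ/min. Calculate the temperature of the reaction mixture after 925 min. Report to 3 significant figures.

Lumped-capacitance energy balance: M c_p dT/dt = UA(T_amb − T) + Q̇.
dT/dt = (T_ss − T)/τ with T_ss = T_amb + Q̇/UA = 20.4 + 64.2/5.84 = 31.393 °C, τ = M c_p/UA = 763·3.40/5.84 = 444.21 min.
Integrating: T(t) = T_ss + (T₀ − T_ss) e^(−t/τ).
T(925) = 31.393 + (20.007)·0.12464 = 33.887 °C.

33.9 °C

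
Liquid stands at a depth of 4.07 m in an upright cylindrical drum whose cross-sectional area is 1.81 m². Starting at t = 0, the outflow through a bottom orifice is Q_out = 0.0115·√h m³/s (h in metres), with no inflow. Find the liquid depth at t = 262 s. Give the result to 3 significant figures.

Mass balance (ρ constant): A dh/dt = −0.0115 √h.
Separate and integrate: 2(√h − √h₀) = −(0.0115/A) t.
√h = √4.07 − 0.0115·262/(2·1.81) = 2.0174 − 0.83232 = 1.1851.
h = 1.1851² = 1.4045 m.

1.40 m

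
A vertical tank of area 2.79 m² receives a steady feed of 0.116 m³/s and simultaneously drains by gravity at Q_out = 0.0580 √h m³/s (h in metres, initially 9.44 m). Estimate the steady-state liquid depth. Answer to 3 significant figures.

Level balance: A dh/dt = 0.116 − 0.0580 √h. Setting dh/dt = 0:
Q_in = 0.0580 √h_ss ⇒ √h_ss = 0.116/0.0580 = 2.0000.
h_ss = 2.0000² = 4.0000 m. (Since h₀ = 9.44 m > h_ss, the level will fall toward this value.)

4.00 m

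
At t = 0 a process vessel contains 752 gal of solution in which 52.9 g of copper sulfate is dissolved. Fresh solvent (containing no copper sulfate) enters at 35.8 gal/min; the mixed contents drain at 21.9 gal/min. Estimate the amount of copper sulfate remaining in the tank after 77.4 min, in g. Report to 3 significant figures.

13.1 g

Total volume: dV/dt = Q_in − Q_out = 13.900 gal/min, so V(t) = 752 + 13.900 t and V(77.4) = 1827.9 gal.
Solute balance: dm/dt = 0 − Q_out C = −Q_out m/V(t).
Separate: dm/m = −Q_out dt/V(t) ⇒ ln(m/m₀) = −(Q_out/(Q_in−Q_out)) ln(V/V₀).
m = m₀ (V₀/V)^(Q_out/(Q_in−Q_out)) = 52.9 × (752/1827.9)^(1.5755) = 13.054 g.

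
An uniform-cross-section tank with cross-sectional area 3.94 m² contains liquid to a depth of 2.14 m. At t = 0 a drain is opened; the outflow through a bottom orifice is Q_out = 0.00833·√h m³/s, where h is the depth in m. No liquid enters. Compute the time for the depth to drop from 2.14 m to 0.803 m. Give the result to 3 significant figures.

A dh/dt = −Q_out = −0.00833 √h.
This is separable: 2 d(√h)/dt = −0.00833/A, so √h = √h₀ − (0.00833/(2A)) t.
t = 2A(√h₀ − √h)/0.00833 = 2·3.94·(√2.14 − √0.803)/0.00833
  = 7.8800 × (1.4629 − 0.89610) / 0.00833 = 536.15 s.

536 s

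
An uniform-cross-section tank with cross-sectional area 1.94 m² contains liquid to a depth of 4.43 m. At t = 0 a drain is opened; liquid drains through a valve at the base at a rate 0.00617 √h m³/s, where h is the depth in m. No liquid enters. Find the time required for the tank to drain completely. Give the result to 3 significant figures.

1320 s

A dh/dt = −Q_out = −0.00617 √h.
Separate and integrate: 2(√h − √h₀) = −(0.00617/A) t.
Set h = 0: 2√h₀ = (0.00617/A) t_empty ⇒ t_empty = 2A√h₀/0.00617.
t_empty = 2·1.94·√4.43/0.00617 = 3.8800·2.1048/0.00617 = 1323.6 s.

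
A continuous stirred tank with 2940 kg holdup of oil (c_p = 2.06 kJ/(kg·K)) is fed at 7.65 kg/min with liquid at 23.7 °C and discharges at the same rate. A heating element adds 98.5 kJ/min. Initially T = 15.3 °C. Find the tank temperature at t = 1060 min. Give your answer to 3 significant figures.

29.0 °C

First-law balance (no shaft work): M c_p dT/dt = ṁ c_p (T_in − T) + 98.5.
Rearrange: dT/dt = (T_ss − T)/τ with τ = M/ṁ = 384.31 min and T_ss = T_in + Q̇/(ṁ c_p) = 29.950 °C.
This is linear first-order; T(t) = T_ss + (T₀ − T_ss) e^(−t/τ).
T(1060) = 29.950 + (-14.650)·e^(−1060/384.31) = 29.950 + (-14.650)·0.063408 = 29.021 °C.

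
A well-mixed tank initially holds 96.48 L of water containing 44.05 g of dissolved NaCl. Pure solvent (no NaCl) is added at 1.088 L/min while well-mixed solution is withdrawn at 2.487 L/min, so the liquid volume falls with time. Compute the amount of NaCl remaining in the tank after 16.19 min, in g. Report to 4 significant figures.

27.38 g

Total volume: dV/dt = Q_in − Q_out = -1.39900 L/min, so V(t) = 96.48 − 1.39900 t and V(16.19) = 73.8302 L.
No NaCl enters, so dm/dt = −Q_out · (m/V).
Separate: dm/m = −Q_out dt/V(t) ⇒ ln(m/m₀) = −(Q_out/(Q_in−Q_out)) ln(V/V₀).
m = m₀ (V₀/V)^(Q_out/(Q_in−Q_out)) = 44.05 × (96.48/73.8302)^(-1.77770) = 27.3761 g.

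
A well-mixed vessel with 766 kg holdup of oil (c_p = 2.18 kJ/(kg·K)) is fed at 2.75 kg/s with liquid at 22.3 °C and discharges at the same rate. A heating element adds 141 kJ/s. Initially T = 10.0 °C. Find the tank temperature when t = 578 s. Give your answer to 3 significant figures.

Unsteady energy balance on the tank contents: M c_p dT/dt = ṁ c_p (T_in − T) + 141.
Rearrange: dT/dt = (T_ss − T)/τ with τ = M/ṁ = 278.55 s and T_ss = T_in + Q̇/(ṁ c_p) = 45.820 °C.
Solution: T(t) = T_ss + (T₀ − T_ss) e^(−t/τ).
T(578) = 45.820 + (-35.820)·e^(−578/278.55) = 45.820 + (-35.820)·0.12555 = 41.323 °C.

41.3 °C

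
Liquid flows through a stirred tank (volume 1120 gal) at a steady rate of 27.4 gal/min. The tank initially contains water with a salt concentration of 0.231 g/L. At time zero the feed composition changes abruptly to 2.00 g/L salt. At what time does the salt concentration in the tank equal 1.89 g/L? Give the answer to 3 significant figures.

Mass balance on the solute (V constant): V dC/dt = Q(C_in − C), so τ = V/Q = 40.876 min.
C(t) = C_in + (C₀ − C_in) e^(−t/τ). Set C = 1.89 and solve for t:
e^(−t/τ) = (C − C_in)/(C₀ − C_in) = (1.89 − 2.00)/(0.231 − 2.00) = 0.062182
t = −τ ln(…) = 40.876 × 2.7777 = 113.54 min.

114 min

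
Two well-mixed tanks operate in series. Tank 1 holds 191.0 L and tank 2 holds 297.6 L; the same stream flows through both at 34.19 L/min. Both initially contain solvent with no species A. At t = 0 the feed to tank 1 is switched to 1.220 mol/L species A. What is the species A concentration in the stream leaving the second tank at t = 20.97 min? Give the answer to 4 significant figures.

0.9651 mol/L

Each tank obeys Vᵢ dCᵢ/dt = Q(Cᵢ₋₁ − Cᵢ), so τᵢ = Vᵢ/Q.
τ₁ = 191.0/34.19 = 5.58643 min; τ₂ = 297.6/34.19 = 8.70430 min.
Tank 1: C₁ = C_in(1 − e^(−t/τ₁)). Tank 2 (τ₁ ≠ τ₂): C₂ = C_in[1 − (τ₁ e^(−t/τ₁) − τ₂ e^(−t/τ₂))/(τ₁ − τ₂)].
At t = 20.97: e^(−t/τ₁) = 0.0234300, e^(−t/τ₂) = 0.0898913.
C₂ = 1.220·[1 − (5.58643·0.0234300 − 8.70430·0.0898913)/(-3.11787)] = 1.220·0.791027 = 0.965053 mol/L.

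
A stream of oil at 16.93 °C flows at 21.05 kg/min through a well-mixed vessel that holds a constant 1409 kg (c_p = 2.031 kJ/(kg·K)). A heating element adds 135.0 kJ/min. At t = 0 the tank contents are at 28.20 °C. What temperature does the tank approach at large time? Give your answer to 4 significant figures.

Heat balance on the well-mixed liquid: M c_p dT/dt = ṁ c_p (T_in − T) + 135.0.
At steady state dT/dt = 0 ⇒ T_ss = T_in + Q̇/(ṁ c_p) = 16.93 + 135.0/(21.05·2.031) = 20.0877 °C.

20.09 °C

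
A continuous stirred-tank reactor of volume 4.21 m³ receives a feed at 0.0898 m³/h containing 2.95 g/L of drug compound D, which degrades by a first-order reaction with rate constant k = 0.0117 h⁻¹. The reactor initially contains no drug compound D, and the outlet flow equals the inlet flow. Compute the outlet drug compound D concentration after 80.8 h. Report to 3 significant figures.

1.77 g/L

V dC/dt = Q(C_in − C) − k V C.
dC/dt = (Q/V) C_in − (Q/V + k) C; effective rate a = Q/V + k = 0.021330 + 0.0117 = 0.033030 h⁻¹.
C_ss = Q C_in/(Q + kV) = 1.9050 g/L; C(t) = C_ss + (C₀ − C_ss) e^(−a t).
C(80.8) = 1.9050 + (-1.9050)·e^(−0.033030·80.8) = 1.9050 + (-1.9050)·0.069333 = 1.7730 g/L.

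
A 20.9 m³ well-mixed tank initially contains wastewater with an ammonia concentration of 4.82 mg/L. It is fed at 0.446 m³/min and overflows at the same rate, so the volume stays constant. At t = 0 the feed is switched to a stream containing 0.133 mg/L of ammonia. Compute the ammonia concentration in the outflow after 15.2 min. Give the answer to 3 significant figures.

3.52 mg/L

Species balance on the tank: V dC/dt = Q(C_in − C).
Time constant τ = V/Q = 20.9/0.446 = 46.861 min.
Solution: C(t) = C_in + (C₀ − C_in) e^(−t/τ).
C(15.2) = 0.133 + (4.82 − 0.133)·e^(−15.2/46.861) = 0.133 + (4.6870)·0.72299 = 3.5216 mg/L.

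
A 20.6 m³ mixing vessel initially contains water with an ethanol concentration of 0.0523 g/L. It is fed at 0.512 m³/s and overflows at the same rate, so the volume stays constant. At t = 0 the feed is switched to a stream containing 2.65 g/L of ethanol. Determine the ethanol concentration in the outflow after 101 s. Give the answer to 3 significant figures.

2.44 g/L

Species balance on the tank: V dC/dt = Q(C_in − C).
Time constant τ = V/Q = 20.6/0.512 = 40.234 s.
Integrating: C(t) = C_in + (C₀ − C_in) e^(−t/τ).
C(101) = 2.65 + (0.0523 − 2.65)·e^(−101/40.234) = 2.65 + (-2.5977)·0.081245 = 2.4390 g/L.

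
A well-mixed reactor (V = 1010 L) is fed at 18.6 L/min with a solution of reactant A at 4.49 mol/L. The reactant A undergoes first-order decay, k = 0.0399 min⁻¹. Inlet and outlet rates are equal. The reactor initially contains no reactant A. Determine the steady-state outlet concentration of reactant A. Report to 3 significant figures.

Species balance: V dC/dt = Q C_in − Q C − k V C.
Steady state (dC/dt = 0): C_ss = Q C_in/(Q + kV) = C_in/(1 + kV/Q).
C_ss = 18.6·4.49/(18.6 + 0.0399·1010) = 83.514/58.899 = 1.4179 mol/L.

1.42 mol/L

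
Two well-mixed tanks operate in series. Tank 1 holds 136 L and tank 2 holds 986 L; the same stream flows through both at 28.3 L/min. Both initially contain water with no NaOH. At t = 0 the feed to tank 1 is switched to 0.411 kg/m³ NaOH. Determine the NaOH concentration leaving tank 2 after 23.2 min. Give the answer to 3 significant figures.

0.167 kg/m³

Each tank obeys Vᵢ dCᵢ/dt = Q(Cᵢ₋₁ − Cᵢ), so τᵢ = Vᵢ/Q.
τ₁ = 136/28.3 = 4.8057 min; τ₂ = 986/28.3 = 34.841 min.
Tank 1: C₁ = C_in(1 − e^(−t/τ₁)). Tank 2 (τ₁ ≠ τ₂): C₂ = C_in[1 − (τ₁ e^(−t/τ₁) − τ₂ e^(−t/τ₂))/(τ₁ − τ₂)].
At t = 23.2: e^(−t/τ₁) = 0.0080053, e^(−t/τ₂) = 0.51382.
C₂ = 0.411·[1 − (4.8057·0.0080053 − 34.841·0.51382)/(-30.035)] = 0.411·0.40525 = 0.16656 kg/m³.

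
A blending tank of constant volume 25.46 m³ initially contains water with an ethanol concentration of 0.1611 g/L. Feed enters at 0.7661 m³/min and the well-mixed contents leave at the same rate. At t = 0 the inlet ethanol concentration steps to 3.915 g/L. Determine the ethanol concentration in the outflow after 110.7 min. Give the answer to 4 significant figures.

Species balance on the tank: V dC/dt = Q(C_in − C).
Time constant τ = V/Q = 25.46/0.7661 = 33.2333 min.
C approaches C_in exponentially: C(t) = C_in + (C₀ − C_in) e^(−t/τ).
C(110.7) = 3.915 + (0.1611 − 3.915)·e^(−110.7/33.2333) = 3.915 + (-3.75390)·0.0357573 = 3.78077 g/L.

3.781 g/L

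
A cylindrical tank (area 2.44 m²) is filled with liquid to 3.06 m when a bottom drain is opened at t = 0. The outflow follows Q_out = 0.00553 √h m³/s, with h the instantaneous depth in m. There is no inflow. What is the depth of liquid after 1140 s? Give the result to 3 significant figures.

Mass balance (ρ constant): A dh/dt = −0.00553 √h.
Separate and integrate: 2(√h − √h₀) = −(0.00553/A) t.
√h = √3.06 − 0.00553·1140/(2·2.44) = 1.7493 − 1.2918 = 0.45744.
h = 0.45744² = 0.20925 m.

0.209 m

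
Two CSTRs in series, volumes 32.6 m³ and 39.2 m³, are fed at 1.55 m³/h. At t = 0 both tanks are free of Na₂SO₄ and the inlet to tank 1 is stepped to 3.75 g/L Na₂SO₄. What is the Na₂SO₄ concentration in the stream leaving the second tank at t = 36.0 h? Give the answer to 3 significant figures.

1.73 g/L

Time constants: τᵢ = Vᵢ/Q for each well-mixed tank.
τ₁ = 32.6/1.55 = 21.032 h; τ₂ = 39.2/1.55 = 25.290 h.
Tank 1: C₁ = C_in(1 − e^(−t/τ₁)). Tank 2 (τ₁ ≠ τ₂): C₂ = C_in[1 − (τ₁ e^(−t/τ₁) − τ₂ e^(−t/τ₂))/(τ₁ − τ₂)].
At t = 36.0: e^(−t/τ₁) = 0.18057, e^(−t/τ₂) = 0.24088.
C₂ = 3.75·[1 − (21.032·0.18057 − 25.290·0.24088)/(-4.2581)] = 3.75·0.46123 = 1.7296 g/L.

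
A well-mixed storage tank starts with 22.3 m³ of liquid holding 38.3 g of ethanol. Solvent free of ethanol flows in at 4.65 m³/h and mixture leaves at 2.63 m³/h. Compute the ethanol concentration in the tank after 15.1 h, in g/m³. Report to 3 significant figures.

Let m(t) be the amount of ethanol. Volume: V(t) = V₀ + (Q_in − Q_out) t = 22.3 + 2.0200 t; V(15.1) = 52.802 m³.
No ethanol enters, so dm/dt = −Q_out · (m/V).
dm/m = −Q_out dt/(V₀ + 2.0200 t); integrating gives ln(m/m₀) = −(Q_out/(Q_in−Q_out)) ln(V/V₀).
m = m₀ (V₀/V)^(Q_out/(Q_in−Q_out)) = 38.3 × (22.3/52.802)^(1.3020) = 12.468 g.
C = m/V = 12.468/52.802 = 0.23613 g/m³.

0.236 g/m³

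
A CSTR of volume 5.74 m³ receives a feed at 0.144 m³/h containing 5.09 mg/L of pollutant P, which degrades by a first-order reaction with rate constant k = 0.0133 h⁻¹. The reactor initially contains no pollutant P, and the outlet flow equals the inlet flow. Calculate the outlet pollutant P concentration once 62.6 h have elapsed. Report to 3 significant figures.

Species balance: V dC/dt = Q C_in − Q C − k V C.
This is linear with rate a = Q/V + k = 0.038387 h⁻¹.
C_ss = Q C_in/(Q + kV) = 3.3265 mg/L; C(t) = C_ss + (C₀ − C_ss) e^(−a t).
C(62.6) = 3.3265 + (-3.3265)·e^(−0.038387·62.6) = 3.3265 + (-3.3265)·0.090443 = 3.0256 mg/L.

3.03 mg/L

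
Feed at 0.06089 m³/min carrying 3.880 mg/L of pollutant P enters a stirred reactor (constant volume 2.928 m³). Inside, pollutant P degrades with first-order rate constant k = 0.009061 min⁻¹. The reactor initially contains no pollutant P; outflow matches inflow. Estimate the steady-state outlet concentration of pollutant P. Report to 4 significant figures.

2.702 mg/L

Species balance: V dC/dt = Q C_in − Q C − k V C.
Steady state (dC/dt = 0): C_ss = Q C_in/(Q + kV) = C_in/(1 + kV/Q).
C_ss = 0.06089·3.880/(0.06089 + 0.009061·2.928) = 0.236253/0.0874206 = 2.70249 mg/L.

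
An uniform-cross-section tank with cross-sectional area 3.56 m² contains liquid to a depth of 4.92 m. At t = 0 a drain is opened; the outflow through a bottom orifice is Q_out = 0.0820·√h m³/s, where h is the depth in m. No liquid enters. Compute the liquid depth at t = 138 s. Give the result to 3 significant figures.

Accumulation of liquid (constant cross-section A): A dh/dt = −0.0820 √h.
∫ h^(−1/2) dh = −(0.0820/A) ∫ dt, giving 2√h = 2√h₀ − (0.0820/A) t.
√h = √4.92 − 0.0820·138/(2·3.56) = 2.2181 − 1.5893 = 0.62878.
h = 0.62878² = 0.39537 m.

0.395 m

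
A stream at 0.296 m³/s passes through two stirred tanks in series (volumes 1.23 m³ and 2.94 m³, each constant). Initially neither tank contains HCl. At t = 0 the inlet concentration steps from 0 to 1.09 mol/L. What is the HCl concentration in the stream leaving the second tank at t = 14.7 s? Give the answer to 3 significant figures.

Each tank obeys Vᵢ dCᵢ/dt = Q(Cᵢ₋₁ − Cᵢ), so τᵢ = Vᵢ/Q.
τ₁ = 1.23/0.296 = 4.1554 s; τ₂ = 2.94/0.296 = 9.9324 s.
Tank 1: C₁ = C_in(1 − e^(−t/τ₁)). Tank 2 (τ₁ ≠ τ₂): C₂ = C_in[1 − (τ₁ e^(−t/τ₁) − τ₂ e^(−t/τ₂))/(τ₁ − τ₂)].
At t = 14.7: e^(−t/τ₁) = 0.029084, e^(−t/τ₂) = 0.22764.
C₂ = 1.09·[1 − (4.1554·0.029084 − 9.9324·0.22764)/(-5.7770)] = 1.09·0.62954 = 0.68620 mol/L.

0.686 mol/L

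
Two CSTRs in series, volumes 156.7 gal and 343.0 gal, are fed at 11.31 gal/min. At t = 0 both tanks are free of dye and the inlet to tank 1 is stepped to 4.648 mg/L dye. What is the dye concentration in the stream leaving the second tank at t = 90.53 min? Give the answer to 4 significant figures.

Time constants: τᵢ = Vᵢ/Q for each well-mixed tank.
τ₁ = 156.7/11.31 = 13.8550 min; τ₂ = 343.0/11.31 = 30.3271 min.
Solving the cascade with C₁(0)=C₂(0)=0 gives C₂(t) = C_in[1 − (τ₁ e^(−t/τ₁) − τ₂ e^(−t/τ₂))/(τ₁ − τ₂)].
At t = 90.53: e^(−t/τ₁) = 0.00145303, e^(−t/τ₂) = 0.0505337.
C₂ = 4.648·[1 − (13.8550·0.00145303 − 30.3271·0.0505337)/(-16.4721)] = 4.648·0.908184 = 4.22124 mg/L.

4.221 mg/L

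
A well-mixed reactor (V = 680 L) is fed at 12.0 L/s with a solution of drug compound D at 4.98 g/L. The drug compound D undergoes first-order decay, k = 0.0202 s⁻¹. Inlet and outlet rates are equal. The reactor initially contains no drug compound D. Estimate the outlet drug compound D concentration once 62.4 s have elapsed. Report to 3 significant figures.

2.10 g/L

V dC/dt = Q(C_in − C) − k V C.
dC/dt = (Q/V) C_in − (Q/V + k) C; effective rate a = Q/V + k = 0.017647 + 0.0202 = 0.037847 s⁻¹.
C_ss = Q C_in/(Q + kV) = 2.3220 g/L; C(t) = C_ss + (C₀ − C_ss) e^(−a t).
C(62.4) = 2.3220 + (-2.3220)·e^(−0.037847·62.4) = 2.3220 + (-2.3220)·0.094264 = 2.1032 g/L.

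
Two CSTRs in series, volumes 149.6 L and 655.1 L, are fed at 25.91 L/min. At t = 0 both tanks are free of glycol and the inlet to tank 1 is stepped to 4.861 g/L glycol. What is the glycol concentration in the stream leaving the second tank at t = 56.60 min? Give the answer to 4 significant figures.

Species balance on tank i: dCᵢ/dt = (Cᵢ₋₁ − Cᵢ)/τᵢ with τᵢ = Vᵢ/Q.
τ₁ = 149.6/25.91 = 5.77383 min; τ₂ = 655.1/25.91 = 25.2837 min.
Tank 1: C₁ = C_in(1 − e^(−t/τ₁)). Tank 2 (τ₁ ≠ τ₂): C₂ = C_in[1 − (τ₁ e^(−t/τ₁) − τ₂ e^(−t/τ₂))/(τ₁ − τ₂)].
At t = 56.60: e^(−t/τ₁) = 5.52939e-05, e^(−t/τ₂) = 0.106608.
C₂ = 4.861·[1 − (5.77383·5.52939e-05 − 25.2837·0.106608)/(-19.5098)] = 4.861·0.861859 = 4.18949 g/L.

4.189 g/L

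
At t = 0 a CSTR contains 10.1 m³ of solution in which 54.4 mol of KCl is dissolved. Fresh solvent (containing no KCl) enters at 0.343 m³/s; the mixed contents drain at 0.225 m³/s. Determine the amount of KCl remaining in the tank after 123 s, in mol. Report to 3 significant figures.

Total volume: dV/dt = Q_in − Q_out = 0.11800 m³/s, so V(t) = 10.1 + 0.11800 t and V(123) = 24.614 m³.
No KCl enters, so dm/dt = −Q_out · (m/V).
Separate: dm/m = −Q_out dt/V(t) ⇒ ln(m/m₀) = −(Q_out/(Q_in−Q_out)) ln(V/V₀).
m = m₀ (V₀/V)^(Q_out/(Q_in−Q_out)) = 54.4 × (10.1/24.614)^(1.9068) = 9.9527 mol.

9.95 mol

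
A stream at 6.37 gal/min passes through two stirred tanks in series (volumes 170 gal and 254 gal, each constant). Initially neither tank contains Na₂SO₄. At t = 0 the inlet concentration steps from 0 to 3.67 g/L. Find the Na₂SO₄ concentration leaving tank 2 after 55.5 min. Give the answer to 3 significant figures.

1.84 g/L

Each tank obeys Vᵢ dCᵢ/dt = Q(Cᵢ₋₁ − Cᵢ), so τᵢ = Vᵢ/Q.
τ₁ = 170/6.37 = 26.688 min; τ₂ = 254/6.37 = 39.874 min.
Tank 1: C₁ = C_in(1 − e^(−t/τ₁)). Tank 2 (τ₁ ≠ τ₂): C₂ = C_in[1 − (τ₁ e^(−t/τ₁) − τ₂ e^(−t/τ₂))/(τ₁ − τ₂)].
At t = 55.5: e^(−t/τ₁) = 0.12498, e^(−t/τ₂) = 0.24861.
C₂ = 3.67·[1 − (26.688·0.12498 − 39.874·0.24861)/(-13.187)] = 3.67·0.50118 = 1.8393 g/L.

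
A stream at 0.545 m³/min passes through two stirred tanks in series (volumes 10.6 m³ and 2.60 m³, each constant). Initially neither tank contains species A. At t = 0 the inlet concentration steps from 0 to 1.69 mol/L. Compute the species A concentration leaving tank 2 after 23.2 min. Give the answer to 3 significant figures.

1.01 mol/L

Species balance on tank i: dCᵢ/dt = (Cᵢ₋₁ − Cᵢ)/τᵢ with τᵢ = Vᵢ/Q.
τ₁ = 10.6/0.545 = 19.450 min; τ₂ = 2.60/0.545 = 4.7706 min.
Solving the cascade with C₁(0)=C₂(0)=0 gives C₂(t) = C_in[1 − (τ₁ e^(−t/τ₁) − τ₂ e^(−t/τ₂))/(τ₁ − τ₂)].
At t = 23.2: e^(−t/τ₁) = 0.30336, e^(−t/τ₂) = 0.0077267.
C₂ = 1.69·[1 − (19.450·0.30336 − 4.7706·0.0077267)/(14.679)] = 1.69·0.60056 = 1.0149 mol/L.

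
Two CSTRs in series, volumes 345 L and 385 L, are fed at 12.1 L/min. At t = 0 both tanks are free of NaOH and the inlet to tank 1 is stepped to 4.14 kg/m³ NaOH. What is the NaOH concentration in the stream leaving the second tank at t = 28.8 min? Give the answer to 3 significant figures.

Each tank obeys Vᵢ dCᵢ/dt = Q(Cᵢ₋₁ − Cᵢ), so τᵢ = Vᵢ/Q.
τ₁ = 345/12.1 = 28.512 min; τ₂ = 385/12.1 = 31.818 min.
Tank 1: C₁ = C_in(1 − e^(−t/τ₁)). Tank 2 (τ₁ ≠ τ₂): C₂ = C_in[1 − (τ₁ e^(−t/τ₁) − τ₂ e^(−t/τ₂))/(τ₁ − τ₂)].
At t = 28.8: e^(−t/τ₁) = 0.36419, e^(−t/τ₂) = 0.40448.
C₂ = 4.14·[1 − (28.512·0.36419 − 31.818·0.40448)/(-3.3058)] = 4.14·0.24796 = 1.0265 kg/m³.

1.03 kg/m³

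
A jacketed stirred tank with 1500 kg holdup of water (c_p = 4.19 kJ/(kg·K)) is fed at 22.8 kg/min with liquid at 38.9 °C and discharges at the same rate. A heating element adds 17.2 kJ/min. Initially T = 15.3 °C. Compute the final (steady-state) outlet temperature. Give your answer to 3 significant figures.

39.1 °C

M c_p dT/dt = ṁ c_p (T_in − T) + Q̇.
At steady state dT/dt = 0 ⇒ T_ss = T_in + Q̇/(ṁ c_p) = 38.9 + 17.2/(22.8·4.19) = 39.080 °C.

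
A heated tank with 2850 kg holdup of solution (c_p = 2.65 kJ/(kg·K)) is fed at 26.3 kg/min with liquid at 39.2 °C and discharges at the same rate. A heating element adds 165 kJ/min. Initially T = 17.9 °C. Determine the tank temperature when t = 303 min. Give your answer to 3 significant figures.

M c_p dT/dt = ṁ c_p (T_in − T) + Q̇.
Rearrange: dT/dt = (T_ss − T)/τ with τ = M/ṁ = 108.37 min and T_ss = T_in + Q̇/(ṁ c_p) = 41.567 °C.
This is linear first-order; T(t) = T_ss + (T₀ − T_ss) e^(−t/τ).
T(303) = 41.567 + (-23.667)·e^(−303/108.37) = 41.567 + (-23.667)·0.061047 = 40.123 °C.

40.1 °C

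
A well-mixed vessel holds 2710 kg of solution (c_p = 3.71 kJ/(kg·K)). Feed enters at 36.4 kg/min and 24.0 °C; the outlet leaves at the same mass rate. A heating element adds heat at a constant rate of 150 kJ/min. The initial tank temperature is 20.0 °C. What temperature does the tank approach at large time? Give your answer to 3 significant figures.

25.1 °C

M c_p dT/dt = ṁ c_p (T_in − T) + Q̇.
At steady state dT/dt = 0 ⇒ T_ss = T_in + Q̇/(ṁ c_p) = 24.0 + 150/(36.4·3.71) = 25.111 °C.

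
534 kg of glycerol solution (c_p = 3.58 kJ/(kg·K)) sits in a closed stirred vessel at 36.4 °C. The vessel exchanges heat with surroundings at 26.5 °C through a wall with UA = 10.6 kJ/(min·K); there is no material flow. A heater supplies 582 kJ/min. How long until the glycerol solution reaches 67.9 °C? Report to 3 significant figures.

217 min

Lumped-capacitance energy balance: M c_p dT/dt = UA(T_amb − T) + Q̇.
τ = M c_p/UA = 180.35 min; T_ss = T_amb + Q̇/UA = 26.5 + 582/10.6 = 81.406 °C.
T(t) = T_ss + (T₀ − T_ss)e^(−t/τ); set T = 67.9:
t = −τ ln[(T − T_ss)/(T₀ − T_ss)] = −180.35 · ln(0.30009) = 217.08 min.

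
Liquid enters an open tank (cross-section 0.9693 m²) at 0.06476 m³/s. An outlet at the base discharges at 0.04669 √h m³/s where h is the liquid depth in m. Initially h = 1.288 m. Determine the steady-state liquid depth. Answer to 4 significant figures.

Level balance: A dh/dt = 0.06476 − 0.04669 √h. Setting dh/dt = 0:
Q_in = 0.04669 √h_ss ⇒ √h_ss = 0.06476/0.04669 = 1.38702.
h_ss = 1.38702² = 1.92383 m. (Since h₀ = 1.288 m < h_ss, the level will rise toward this value.)

1.924 m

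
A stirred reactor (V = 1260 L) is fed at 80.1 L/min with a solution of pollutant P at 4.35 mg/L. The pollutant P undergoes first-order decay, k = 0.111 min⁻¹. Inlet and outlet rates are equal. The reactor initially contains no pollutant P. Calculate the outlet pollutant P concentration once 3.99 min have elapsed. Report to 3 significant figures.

V dC/dt = Q(C_in − C) − k V C.
This is linear with rate a = Q/V + k = 0.17457 min⁻¹.
C_ss = Q C_in/(Q + kV) = 1.5841 mg/L; C(t) = C_ss + (C₀ − C_ss) e^(−a t).
C(3.99) = 1.5841 + (-1.5841)·e^(−0.17457·3.99) = 1.5841 + (-1.5841)·0.49831 = 0.79472 mg/L.

0.795 mg/L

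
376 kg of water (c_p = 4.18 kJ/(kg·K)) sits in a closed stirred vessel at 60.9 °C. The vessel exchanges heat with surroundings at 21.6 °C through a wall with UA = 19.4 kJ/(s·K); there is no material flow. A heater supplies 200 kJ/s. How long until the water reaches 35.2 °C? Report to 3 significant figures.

176 s

Heat balance on the well-mixed liquid: M c_p dT/dt = −UA(T − T_amb) + Q̇.
τ = M c_p/UA = 81.014 s; T_ss = T_amb + Q̇/UA = 21.6 + 200/19.4 = 31.909 °C.
T(t) = T_ss + (T₀ − T_ss)e^(−t/τ); set T = 35.2:
t = −τ ln[(T − T_ss)/(T₀ − T_ss)] = −81.014 · ln(0.11351) = 176.28 s.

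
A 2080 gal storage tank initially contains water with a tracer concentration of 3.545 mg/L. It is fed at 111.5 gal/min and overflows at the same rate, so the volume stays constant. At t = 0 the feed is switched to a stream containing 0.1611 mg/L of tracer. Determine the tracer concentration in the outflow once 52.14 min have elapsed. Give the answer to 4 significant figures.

Species balance on the tank: V dC/dt = Q(C_in − C).
Rewrite as dC/dt + C/τ = C_in/τ, τ = V/Q = 18.6547 min.
Integrating: C(t) = C_in + (C₀ − C_in) e^(−t/τ).
C(52.14) = 0.1611 + (3.545 − 0.1611)·e^(−52.14/18.6547) = 0.1611 + (3.38390)·0.0611146 = 0.367906 mg/L.

0.3679 mg/L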